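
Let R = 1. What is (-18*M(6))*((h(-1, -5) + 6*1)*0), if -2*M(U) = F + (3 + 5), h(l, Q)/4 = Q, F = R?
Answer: 0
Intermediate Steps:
F = 1
h(l, Q) = 4*Q
M(U) = -9/2 (M(U) = -(1 + (3 + 5))/2 = -(1 + 8)/2 = -½*9 = -9/2)
(-18*M(6))*((h(-1, -5) + 6*1)*0) = (-18*(-9/2))*((4*(-5) + 6*1)*0) = 81*((-20 + 6)*0) = 81*(-14*0) = 81*0 = 0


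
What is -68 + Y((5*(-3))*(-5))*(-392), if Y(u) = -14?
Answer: 5420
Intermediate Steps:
-68 + Y((5*(-3))*(-5))*(-392) = -68 - 14*(-392) = -68 + 5488 = 5420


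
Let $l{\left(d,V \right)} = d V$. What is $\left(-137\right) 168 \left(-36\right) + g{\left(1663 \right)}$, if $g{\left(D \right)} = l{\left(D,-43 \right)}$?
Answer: $757067$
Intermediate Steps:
$l{\left(d,V \right)} = V d$
$g{\left(D \right)} = - 43 D$
$\left(-137\right) 168 \left(-36\right) + g{\left(1663 \right)} = \left(-137\right) 168 \left(-36\right) - 71509 = \left(-23016\right) \left(-36\right) - 71509 = 828576 - 71509 = 757067$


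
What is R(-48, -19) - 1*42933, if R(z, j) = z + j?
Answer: -43000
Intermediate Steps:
R(z, j) = j + z
R(-48, -19) - 1*42933 = (-19 - 48) - 1*42933 = -67 - 42933 = -43000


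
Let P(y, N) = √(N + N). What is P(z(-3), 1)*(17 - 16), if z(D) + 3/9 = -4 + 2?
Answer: √2 ≈ 1.4142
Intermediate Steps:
z(D) = -7/3 (z(D) = -⅓ + (-4 + 2) = -⅓ - 2 = -7/3)
P(y, N) = √2*√N (P(y, N) = √(2*N) = √2*√N)
P(z(-3), 1)*(17 - 16) = (√2*√1)*(17 - 16) = (√2*1)*1 = √2*1 = √2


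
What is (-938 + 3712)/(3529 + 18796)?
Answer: 146/1175 ≈ 0.12426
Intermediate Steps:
(-938 + 3712)/(3529 + 18796) = 2774/22325 = 2774*(1/22325) = 146/1175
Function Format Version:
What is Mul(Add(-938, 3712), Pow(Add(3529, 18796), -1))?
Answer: Rational(146, 1175) ≈ 0.12426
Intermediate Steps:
Mul(Add(-938, 3712), Pow(Add(3529, 18796), -1)) = Mul(2774, Pow(22325, -1)) = Mul(2774, Rational(1, 22325)) = Rational(146, 1175)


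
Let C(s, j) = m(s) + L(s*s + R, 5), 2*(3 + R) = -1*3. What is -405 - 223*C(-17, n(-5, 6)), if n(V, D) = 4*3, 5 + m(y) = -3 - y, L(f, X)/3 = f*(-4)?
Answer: 758910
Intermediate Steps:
R = -9/2 (R = -3 + (-1*3)/2 = -3 + (½)*(-3) = -3 - 3/2 = -9/2 ≈ -4.5000)
L(f, X) = -12*f (L(f, X) = 3*(f*(-4)) = 3*(-4*f) = -12*f)
m(y) = -8 - y (m(y) = -5 + (-3 - y) = -8 - y)
n(V, D) = 12
C(s, j) = 46 - s - 12*s² (C(s, j) = (-8 - s) - 12*(s*s - 9/2) = (-8 - s) - 12*(s² - 9/2) = (-8 - s) - 12*(-9/2 + s²) = (-8 - s) + (54 - 12*s²) = 46 - s - 12*s²)
-405 - 223*C(-17, n(-5, 6)) = -405 - 223*(46 - 1*(-17) - 12*(-17)²) = -405 - 223*(46 + 17 - 12*289) = -405 - 223*(46 + 17 - 3468) = -405 - 223*(-3405) = -405 + 759315 = 758910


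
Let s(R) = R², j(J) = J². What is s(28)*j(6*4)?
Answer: 451584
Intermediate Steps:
s(28)*j(6*4) = 28²*(6*4)² = 784*24² = 784*576 = 451584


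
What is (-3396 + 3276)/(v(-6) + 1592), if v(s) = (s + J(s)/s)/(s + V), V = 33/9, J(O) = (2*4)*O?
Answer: -420/5569 ≈ -0.075418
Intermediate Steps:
J(O) = 8*O
V = 11/3 (V = 33*(⅑) = 11/3 ≈ 3.6667)
v(s) = (8 + s)/(11/3 + s) (v(s) = (s + (8*s)/s)/(s + 11/3) = (s + 8)/(11/3 + s) = (8 + s)/(11/3 + s))
(-3396 + 3276)/(v(-6) + 1592) = (-3396 + 3276)/(3*(8 - 6)/(11 + 3*(-6)) + 1592) = -120/(3*2/(11 - 18) + 1592) = -120/(3*2/(-7) + 1592) = -120/(3*(-⅐)*2 + 1592) = -120/(-6/7 + 1592) = -120/11138/7 = -120*7/11138 = -420/5569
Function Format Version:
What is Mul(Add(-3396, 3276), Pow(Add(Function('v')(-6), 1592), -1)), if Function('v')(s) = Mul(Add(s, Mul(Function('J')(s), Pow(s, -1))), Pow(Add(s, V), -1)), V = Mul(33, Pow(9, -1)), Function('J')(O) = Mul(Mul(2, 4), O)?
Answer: Rational(-420, 5569) ≈ -0.075418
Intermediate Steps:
Function('J')(O) = Mul(8, O)
V = Rational(11, 3) (V = Mul(33, Rational(1, 9)) = Rational(11, 3) ≈ 3.6667)
Function('v')(s) = Mul(Pow(Add(Rational(11, 3), s), -1), Add(8, s)) (Function('v')(s) = Mul(Add(s, Mul(Mul(8, s), Pow(s, -1))), Pow(Add(s, Rational(11, 3)), -1)) = Mul(Add(s, 8), Pow(Add(Rational(11, 3), s), -1)) = Mul(Add(8, s), Pow(Add(Rational(11, 3), s), -1)) = Mul(Pow(Add(Rational(11, 3), s), -1), Add(8, s)))
Mul(Add(-3396, 3276), Pow(Add(Function('v')(-6), 1592), -1)) = Mul(Add(-3396, 3276), Pow(Add(Mul(3, Pow(Add(11, Mul(3, -6)), -1), Add(8, -6)), 1592), -1)) = Mul(-120, Pow(Add(Mul(3, Pow(Add(11, -18), -1), 2), 1592), -1)) = Mul(-120, Pow(Add(Mul(3, Pow(-7, -1), 2), 1592), -1)) = Mul(-120, Pow(Add(Mul(3, Rational(-1, 7), 2), 1592), -1)) = Mul(-120, Pow(Add(Rational(-6, 7), 1592), -1)) = Mul(-120, Pow(Rational(11138, 7), -1)) = Mul(-120, Rational(7, 11138)) = Rational(-420, 5569)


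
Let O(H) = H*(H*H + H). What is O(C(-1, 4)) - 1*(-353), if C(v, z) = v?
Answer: 353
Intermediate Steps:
O(H) = H*(H + H**2) (O(H) = H*(H**2 + H) = H*(H + H**2))
O(C(-1, 4)) - 1*(-353) = (-1)**2*(1 - 1) - 1*(-353) = 1*0 + 353 = 0 + 353 = 353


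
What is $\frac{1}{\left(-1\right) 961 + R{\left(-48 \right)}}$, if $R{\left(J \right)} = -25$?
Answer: $- \frac{1}{986} \approx -0.0010142$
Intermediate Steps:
$\frac{1}{\left(-1\right) 961 + R{\left(-48 \right)}} = \frac{1}{\left(-1\right) 961 - 25} = \frac{1}{-961 - 25} = \frac{1}{-986} = - \frac{1}{986}$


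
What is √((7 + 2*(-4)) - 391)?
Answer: 14*I*√2 ≈ 19.799*I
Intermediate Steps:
√((7 + 2*(-4)) - 391) = √((7 - 8) - 391) = √(-1 - 391) = √(-392) = 14*I*√2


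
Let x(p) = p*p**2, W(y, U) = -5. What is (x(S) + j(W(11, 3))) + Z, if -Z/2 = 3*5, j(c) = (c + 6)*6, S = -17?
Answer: -4937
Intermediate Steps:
j(c) = 36 + 6*c (j(c) = (6 + c)*6 = 36 + 6*c)
x(p) = p**3
Z = -30 (Z = -6*5 = -2*15 = -30)
(x(S) + j(W(11, 3))) + Z = ((-17)**3 + (36 + 6*(-5))) - 30 = (-4913 + (36 - 30)) - 30 = (-4913 + 6) - 30 = -4907 - 30 = -4937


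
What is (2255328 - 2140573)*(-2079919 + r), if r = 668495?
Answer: -161967961120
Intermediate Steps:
(2255328 - 2140573)*(-2079919 + r) = (2255328 - 2140573)*(-2079919 + 668495) = 114755*(-1411424) = -161967961120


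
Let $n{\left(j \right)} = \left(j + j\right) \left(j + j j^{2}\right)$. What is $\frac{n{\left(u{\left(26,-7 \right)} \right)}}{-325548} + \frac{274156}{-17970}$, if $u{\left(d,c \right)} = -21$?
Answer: $- \frac{1336894919}{81251355} \approx -16.454$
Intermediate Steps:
$n{\left(j \right)} = 2 j \left(j + j^{3}\right)$
$\frac{n{\left(u{\left(26,-7 \right)} \right)}}{-325548} + \frac{274156}{-17970} = \frac{2 \left(-21\right)^{2} \left(1 + \left(-21\right)^{2}\right)}{-325548} + \frac{274156}{-17970} = 2 \cdot 441 \left(1 + 441\right) \left(- \frac{1}{325548}\right) + 274156 \left(- \frac{1}{17970}\right) = 2 \cdot 441 \cdot 442 \left(- \frac{1}{325548}\right) - \frac{137078}{8985} = 389844 \left(- \frac{1}{325548}\right) - \frac{137078}{8985} = - \frac{10829}{9043} - \frac{137078}{8985} = - \frac{1336894919}{81251355}$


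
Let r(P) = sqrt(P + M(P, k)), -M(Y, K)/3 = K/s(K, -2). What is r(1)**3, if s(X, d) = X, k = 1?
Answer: -2*I*sqrt(2) ≈ -2.8284*I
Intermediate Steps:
M(Y, K) = -3 (M(Y, K) = -3*K/K = -3*1 = -3)
r(P) = sqrt(-3 + P) (r(P) = sqrt(P - 3) = sqrt(-3 + P))
r(1)**3 = (sqrt(-3 + 1))**3 = (sqrt(-2))**3 = (I*sqrt(2))**3 = -2*I*sqrt(2)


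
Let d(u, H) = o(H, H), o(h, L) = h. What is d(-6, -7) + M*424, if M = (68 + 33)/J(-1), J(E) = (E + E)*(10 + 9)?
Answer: -21545/19 ≈ -1133.9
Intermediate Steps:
J(E) = 38*E (J(E) = (2*E)*19 = 38*E)
d(u, H) = H
M = -101/38 (M = (68 + 33)/((38*(-1))) = 101/(-38) = 101*(-1/38) = -101/38 ≈ -2.6579)
d(-6, -7) + M*424 = -7 - 101/38*424 = -7 - 21412/19 = -21545/19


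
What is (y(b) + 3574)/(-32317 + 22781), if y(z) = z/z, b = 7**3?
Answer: -3575/9536 ≈ -0.37490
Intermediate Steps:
b = 343
y(z) = 1
(y(b) + 3574)/(-32317 + 22781) = (1 + 3574)/(-32317 + 22781) = 3575/(-9536) = 3575*(-1/9536) = -3575/9536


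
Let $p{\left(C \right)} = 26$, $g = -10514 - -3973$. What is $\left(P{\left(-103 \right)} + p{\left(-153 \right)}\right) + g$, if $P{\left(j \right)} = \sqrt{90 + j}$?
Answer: $-6515 + i \sqrt{13} \approx -6515.0 + 3.6056 i$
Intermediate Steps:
$g = -6541$ ($g = -10514 + 3973 = -6541$)
$\left(P{\left(-103 \right)} + p{\left(-153 \right)}\right) + g = \left(\sqrt{90 - 103} + 26\right) - 6541 = \left(\sqrt{-13} + 26\right) - 6541 = \left(i \sqrt{13} + 26\right) - 6541 = \left(26 + i \sqrt{13}\right) - 6541 = -6515 + i \sqrt{13}$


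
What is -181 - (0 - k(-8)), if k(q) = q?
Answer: -189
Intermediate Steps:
-181 - (0 - k(-8)) = -181 - (0 - 1*(-8)) = -181 - (0 + 8) = -181 - 1*8 = -181 - 8 = -189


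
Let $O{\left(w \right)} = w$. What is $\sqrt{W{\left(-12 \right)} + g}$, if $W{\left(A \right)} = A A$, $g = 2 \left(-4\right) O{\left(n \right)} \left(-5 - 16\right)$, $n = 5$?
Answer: $2 \sqrt{246} \approx 31.369$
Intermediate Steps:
$g = 840$ ($g = 2 \left(-4\right) 5 \left(-5 - 16\right) = \left(-8\right) 5 \left(-21\right) = \left(-40\right) \left(-21\right) = 840$)
$W{\left(A \right)} = A^{2}$
$\sqrt{W{\left(-12 \right)} + g} = \sqrt{\left(-12\right)^{2} + 840} = \sqrt{144 + 840} = \sqrt{984} = 2 \sqrt{246}$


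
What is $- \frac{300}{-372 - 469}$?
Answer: $\frac{300}{841} \approx 0.35672$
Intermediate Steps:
$- \frac{300}{-372 - 469} = - \frac{300}{-841} = \left(-300\right) \left(- \frac{1}{841}\right) = \frac{300}{841}$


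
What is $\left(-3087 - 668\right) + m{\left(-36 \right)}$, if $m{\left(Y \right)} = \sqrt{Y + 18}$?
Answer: $-3755 + 3 i \sqrt{2} \approx -3755.0 + 4.2426 i$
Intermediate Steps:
$m{\left(Y \right)} = \sqrt{18 + Y}$
$\left(-3087 - 668\right) + m{\left(-36 \right)} = \left(-3087 - 668\right) + \sqrt{18 - 36} = -3755 + \sqrt{-18} = -3755 + 3 i \sqrt{2}$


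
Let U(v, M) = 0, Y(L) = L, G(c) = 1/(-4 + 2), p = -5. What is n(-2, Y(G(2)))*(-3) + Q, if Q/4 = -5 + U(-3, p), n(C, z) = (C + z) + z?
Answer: -11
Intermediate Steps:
G(c) = -½ (G(c) = 1/(-2) = -½)
n(C, z) = C + 2*z
Q = -20 (Q = 4*(-5 + 0) = 4*(-5) = -20)
n(-2, Y(G(2)))*(-3) + Q = (-2 + 2*(-½))*(-3) - 20 = (-2 - 1)*(-3) - 20 = -3*(-3) - 20 = 9 - 20 = -11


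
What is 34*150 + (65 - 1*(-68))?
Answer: 5233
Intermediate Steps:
34*150 + (65 - 1*(-68)) = 5100 + (65 + 68) = 5100 + 133 = 5233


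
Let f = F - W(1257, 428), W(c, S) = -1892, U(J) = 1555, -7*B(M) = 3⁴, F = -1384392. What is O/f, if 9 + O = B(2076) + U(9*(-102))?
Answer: -10741/9677500 ≈ -0.0011099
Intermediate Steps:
B(M) = -81/7 (B(M) = -⅐*3⁴ = -⅐*81 = -81/7)
O = 10741/7 (O = -9 + (-81/7 + 1555) = -9 + 10804/7 = 10741/7 ≈ 1534.4)
f = -1382500 (f = -1384392 - 1*(-1892) = -1384392 + 1892 = -1382500)
O/f = (10741/7)/(-1382500) = (10741/7)*(-1/1382500) = -10741/9677500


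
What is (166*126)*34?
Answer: 711144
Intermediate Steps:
(166*126)*34 = 20916*34 = 711144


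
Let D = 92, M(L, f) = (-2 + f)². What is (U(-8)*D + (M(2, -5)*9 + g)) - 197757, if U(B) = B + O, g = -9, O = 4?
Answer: -197693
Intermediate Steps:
U(B) = 4 + B (U(B) = B + 4 = 4 + B)
(U(-8)*D + (M(2, -5)*9 + g)) - 197757 = ((4 - 8)*92 + ((-2 - 5)²*9 - 9)) - 197757 = (-4*92 + ((-7)²*9 - 9)) - 197757 = (-368 + (49*9 - 9)) - 197757 = (-368 + (441 - 9)) - 197757 = (-368 + 432) - 197757 = 64 - 197757 = -197693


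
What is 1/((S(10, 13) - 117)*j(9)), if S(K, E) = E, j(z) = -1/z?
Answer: 9/104 ≈ 0.086538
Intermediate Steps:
1/((S(10, 13) - 117)*j(9)) = 1/((13 - 117)*(-1/9)) = 1/(-(-104)/9) = 1/(-104*(-⅑)) = 1/(104/9) = 9/104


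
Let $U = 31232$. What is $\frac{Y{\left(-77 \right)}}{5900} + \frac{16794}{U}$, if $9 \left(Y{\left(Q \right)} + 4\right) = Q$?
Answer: $\frac{111029023}{207302400} \approx 0.53559$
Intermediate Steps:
$Y{\left(Q \right)} = -4 + \frac{Q}{9}$
$\frac{Y{\left(-77 \right)}}{5900} + \frac{16794}{U} = \frac{-4 + \frac{1}{9} \left(-77\right)}{5900} + \frac{16794}{31232} = \left(-4 - \frac{77}{9}\right) \frac{1}{5900} + 16794 \cdot \frac{1}{31232} = \left(- \frac{113}{9}\right) \frac{1}{5900} + \frac{8397}{15616} = - \frac{113}{53100} + \frac{8397}{15616} = \frac{111029023}{207302400}$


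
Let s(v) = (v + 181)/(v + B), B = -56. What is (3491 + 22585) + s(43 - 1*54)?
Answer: 1746922/67 ≈ 26073.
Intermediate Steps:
s(v) = (181 + v)/(-56 + v) (s(v) = (v + 181)/(v - 56) = (181 + v)/(-56 + v))
(3491 + 22585) + s(43 - 1*54) = (3491 + 22585) + (181 + (43 - 1*54))/(-56 + (43 - 1*54)) = 26076 + (181 + (43 - 54))/(-56 + (43 - 54)) = 26076 + (181 - 11)/(-56 - 11) = 26076 + 170/(-67) = 26076 - 1/67*170 = 26076 - 170/67 = 1746922/67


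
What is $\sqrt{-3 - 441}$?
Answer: $2 i \sqrt{111} \approx 21.071 i$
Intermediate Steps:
$\sqrt{-3 - 441} = \sqrt{-444} = 2 i \sqrt{111}$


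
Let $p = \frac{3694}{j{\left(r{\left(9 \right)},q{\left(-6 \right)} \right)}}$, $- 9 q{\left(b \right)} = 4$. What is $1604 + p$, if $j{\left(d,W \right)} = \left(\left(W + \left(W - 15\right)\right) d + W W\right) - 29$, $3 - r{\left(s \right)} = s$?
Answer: $\frac{8943170}{5389} \approx 1659.5$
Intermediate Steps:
$r{\left(s \right)} = 3 - s$
$q{\left(b \right)} = - \frac{4}{9}$ ($q{\left(b \right)} = \left(- \frac{1}{9}\right) 4 = - \frac{4}{9}$)
$j{\left(d,W \right)} = -29 + W^{2} + d \left(-15 + 2 W\right)$ ($j{\left(d,W \right)} = \left(\left(W + \left(-15 + W\right)\right) d + W^{2}\right) - 29 = \left(\left(-15 + 2 W\right) d + W^{2}\right) - 29 = \left(d \left(-15 + 2 W\right) + W^{2}\right) - 29 = \left(W^{2} + d \left(-15 + 2 W\right)\right) - 29 = -29 + W^{2} + d \left(-15 + 2 W\right)$)
$p = \frac{299214}{5389}$ ($p = \frac{3694}{-29 + \left(- \frac{4}{9}\right)^{2} - 15 \left(3 - 9\right) + 2 \left(- \frac{4}{9}\right) \left(3 - 9\right)} = \frac{3694}{-29 + \frac{16}{81} - 15 \left(3 - 9\right) + 2 \left(- \frac{4}{9}\right) \left(3 - 9\right)} = \frac{3694}{-29 + \frac{16}{81} - -90 + 2 \left(- \frac{4}{9}\right) \left(-6\right)} = \frac{3694}{-29 + \frac{16}{81} + 90 + \frac{16}{3}} = \frac{3694}{\frac{5389}{81}} = 3694 \cdot \frac{81}{5389} = \frac{299214}{5389} \approx 55.523$)
$1604 + p = 1604 + \frac{299214}{5389} = \frac{8943170}{5389}$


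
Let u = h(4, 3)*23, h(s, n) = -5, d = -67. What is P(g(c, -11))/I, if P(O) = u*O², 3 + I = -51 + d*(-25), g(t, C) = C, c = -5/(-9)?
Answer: -13915/1621 ≈ -8.5842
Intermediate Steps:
c = 5/9 (c = -5*(-⅑) = 5/9 ≈ 0.55556)
u = -115 (u = -5*23 = -115)
I = 1621 (I = -3 + (-51 - 67*(-25)) = -3 + (-51 + 1675) = -3 + 1624 = 1621)
P(O) = -115*O²
P(g(c, -11))/I = -115*(-11)²/1621 = -115*121*(1/1621) = -13915*1/1621 = -13915/1621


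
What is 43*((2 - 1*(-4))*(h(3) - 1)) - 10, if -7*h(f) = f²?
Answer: -4198/7 ≈ -599.71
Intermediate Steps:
h(f) = -f²/7
43*((2 - 1*(-4))*(h(3) - 1)) - 10 = 43*((2 - 1*(-4))*(-⅐*3² - 1)) - 10 = 43*((2 + 4)*(-⅐*9 - 1)) - 10 = 43*(6*(-9/7 - 1)) - 10 = 43*(6*(-16/7)) - 10 = 43*(-96/7) - 10 = -4128/7 - 10 = -4198/7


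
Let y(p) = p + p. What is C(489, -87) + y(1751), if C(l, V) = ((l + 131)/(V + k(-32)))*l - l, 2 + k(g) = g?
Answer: 61393/121 ≈ 507.38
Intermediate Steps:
k(g) = -2 + g
C(l, V) = -l + l*(131 + l)/(-34 + V) (C(l, V) = ((l + 131)/(V + (-2 - 32)))*l - l = ((131 + l)/(V - 34))*l - l = ((131 + l)/(-34 + V))*l - l = l*(131 + l)/(-34 + V) - l = -l + l*(131 + l)/(-34 + V))
y(p) = 2*p
C(489, -87) + y(1751) = 489*(165 + 489 - 1*(-87))/(-34 - 87) + 2*1751 = 489*(165 + 489 + 87)/(-121) + 3502 = 489*(-1/121)*741 + 3502 = -362349/121 + 3502 = 61393/121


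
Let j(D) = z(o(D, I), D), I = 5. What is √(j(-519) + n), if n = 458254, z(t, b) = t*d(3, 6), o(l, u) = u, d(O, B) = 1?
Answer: √458259 ≈ 676.95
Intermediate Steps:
z(t, b) = t (z(t, b) = t*1 = t)
j(D) = 5
√(j(-519) + n) = √(5 + 458254) = √458259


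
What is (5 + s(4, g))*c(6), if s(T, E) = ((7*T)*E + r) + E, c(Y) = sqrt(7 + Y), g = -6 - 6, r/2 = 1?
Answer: -341*sqrt(13) ≈ -1229.5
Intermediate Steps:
r = 2 (r = 2*1 = 2)
g = -12
s(T, E) = 2 + E + 7*E*T (s(T, E) = ((7*T)*E + 2) + E = (7*E*T + 2) + E = (2 + 7*E*T) + E = 2 + E + 7*E*T)
(5 + s(4, g))*c(6) = (5 + (2 - 12 + 7*(-12)*4))*sqrt(7 + 6) = (5 + (2 - 12 - 336))*sqrt(13) = (5 - 346)*sqrt(13) = -341*sqrt(13)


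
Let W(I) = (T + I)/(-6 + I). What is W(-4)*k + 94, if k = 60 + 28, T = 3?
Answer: 514/5 ≈ 102.80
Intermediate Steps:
W(I) = (3 + I)/(-6 + I)
k = 88
W(-4)*k + 94 = ((3 - 4)/(-6 - 4))*88 + 94 = (-1/(-10))*88 + 94 = -⅒*(-1)*88 + 94 = (⅒)*88 + 94 = 44/5 + 94 = 514/5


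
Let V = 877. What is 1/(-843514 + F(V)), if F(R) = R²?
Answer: -1/74385 ≈ -1.3444e-5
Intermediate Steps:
1/(-843514 + F(V)) = 1/(-843514 + 877²) = 1/(-843514 + 769129) = 1/(-74385) = -1/74385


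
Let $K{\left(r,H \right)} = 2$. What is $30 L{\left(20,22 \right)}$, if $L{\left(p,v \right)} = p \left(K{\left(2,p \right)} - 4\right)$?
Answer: $-1200$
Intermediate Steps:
$L{\left(p,v \right)} = - 2 p$ ($L{\left(p,v \right)} = p \left(2 - 4\right) = p \left(-2\right) = - 2 p$)
$30 L{\left(20,22 \right)} = 30 \left(\left(-2\right) 20\right) = 30 \left(-40\right) = -1200$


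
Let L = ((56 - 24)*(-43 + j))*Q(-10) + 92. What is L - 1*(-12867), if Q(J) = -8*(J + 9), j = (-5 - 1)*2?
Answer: -1121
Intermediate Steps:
j = -12 (j = -6*2 = -12)
Q(J) = -72 - 8*J (Q(J) = -8*(9 + J) = -72 - 8*J)
L = -13988 (L = ((56 - 24)*(-43 - 12))*(-72 - 8*(-10)) + 92 = (32*(-55))*(-72 + 80) + 92 = -1760*8 + 92 = -14080 + 92 = -13988)
L - 1*(-12867) = -13988 - 1*(-12867) = -13988 + 12867 = -1121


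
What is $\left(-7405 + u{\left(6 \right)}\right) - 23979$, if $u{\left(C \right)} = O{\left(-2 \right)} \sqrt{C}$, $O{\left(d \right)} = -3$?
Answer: $-31384 - 3 \sqrt{6} \approx -31391.0$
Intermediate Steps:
$u{\left(C \right)} = - 3 \sqrt{C}$
$\left(-7405 + u{\left(6 \right)}\right) - 23979 = \left(-7405 - 3 \sqrt{6}\right) - 23979 = -31384 - 3 \sqrt{6}$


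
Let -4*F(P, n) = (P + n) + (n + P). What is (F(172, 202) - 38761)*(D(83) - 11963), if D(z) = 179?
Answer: 458963232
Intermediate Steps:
F(P, n) = -P/2 - n/2 (F(P, n) = -((P + n) + (n + P))/4 = -((P + n) + (P + n))/4 = -(2*P + 2*n)/4 = -P/2 - n/2)
(F(172, 202) - 38761)*(D(83) - 11963) = ((-½*172 - ½*202) - 38761)*(179 - 11963) = ((-86 - 101) - 38761)*(-11784) = (-187 - 38761)*(-11784) = -38948*(-11784) = 458963232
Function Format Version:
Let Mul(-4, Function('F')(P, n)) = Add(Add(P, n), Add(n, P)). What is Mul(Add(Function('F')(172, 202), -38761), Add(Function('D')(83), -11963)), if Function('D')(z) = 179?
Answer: 458963232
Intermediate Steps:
Function('F')(P, n) = Add(Mul(Rational(-1, 2), P), Mul(Rational(-1, 2), n)) (Function('F')(P, n) = Mul(Rational(-1, 4), Add(Add(P, n), Add(n, P))) = Mul(Rational(-1, 4), Add(Add(P, n), Add(P, n))) = Mul(Rational(-1, 4), Add(Mul(2, P), Mul(2, n))) = Add(Mul(Rational(-1, 2), P), Mul(Rational(-1, 2), n)))
Mul(Add(Function('F')(172, 202), -38761), Add(Function('D')(83), -11963)) = Mul(Add(Add(Mul(Rational(-1, 2), 172), Mul(Rational(-1, 2), 202)), -38761), Add(179, -11963)) = Mul(Add(Add(-86, -101), -38761), -11784) = Mul(Add(-187, -38761), -11784) = Mul(-38948, -11784) = 458963232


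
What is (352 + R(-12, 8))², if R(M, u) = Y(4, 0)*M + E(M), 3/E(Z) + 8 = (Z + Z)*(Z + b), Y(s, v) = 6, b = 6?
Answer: 1450314889/18496 ≈ 78412.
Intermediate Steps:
E(Z) = 3/(-8 + 2*Z*(6 + Z)) (E(Z) = 3/(-8 + (Z + Z)*(Z + 6)) = 3/(-8 + (2*Z)*(6 + Z)) = 3/(-8 + 2*Z*(6 + Z)))
R(M, u) = 6*M + 3/(2*(-4 + M² + 6*M))
(352 + R(-12, 8))² = (352 + 3*(1 + 4*(-12)*(-4 + (-12)² + 6*(-12)))/(2*(-4 + (-12)² + 6*(-12))))² = (352 + 3*(1 + 4*(-12)*(-4 + 144 - 72))/(2*(-4 + 144 - 72)))² = (352 + (3/2)*(1 + 4*(-12)*68)/68)² = (352 + (3/2)*(1/68)*(1 - 3264))² = (352 + (3/2)*(1/68)*(-3263))² = (352 - 9789/136)² = (38083/136)² = 1450314889/18496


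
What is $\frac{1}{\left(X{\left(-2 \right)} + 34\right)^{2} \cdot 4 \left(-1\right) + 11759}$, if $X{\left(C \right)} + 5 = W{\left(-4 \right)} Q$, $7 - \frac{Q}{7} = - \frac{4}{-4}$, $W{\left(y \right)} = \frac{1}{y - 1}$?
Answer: $\frac{25}{251539} \approx 9.9388 \cdot 10^{-5}$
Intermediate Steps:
$W{\left(y \right)} = \frac{1}{-1 + y}$
$Q = 42$ ($Q = 49 - 7 \left(- \frac{4}{-4}\right) = 49 - 7 \left(\left(-4\right) \left(- \frac{1}{4}\right)\right) = 49 - 7 = 42$)
$X{\left(C \right)} = - \frac{67}{5}$ ($X{\left(C \right)} = -5 + \frac{1}{-1 - 4} \cdot 42 = -5 + \frac{1}{-5} \cdot 42 = -5 - \frac{42}{5} = - \frac{67}{5}$)
$\frac{1}{\left(X{\left(-2 \right)} + 34\right)^{2} \cdot 4 \left(-1\right) + 11759} = \frac{1}{\left(- \frac{67}{5} + 34\right)^{2} \cdot 4 \left(-1\right) + 11759} = \frac{1}{\left(\frac{103}{5}\right)^{2} \left(-4\right) + 11759} = \frac{1}{\frac{10609}{25} \left(-4\right) + 11759} = \frac{1}{- \frac{42436}{25} + 11759} = \frac{1}{\frac{251539}{25}} = \frac{25}{251539}$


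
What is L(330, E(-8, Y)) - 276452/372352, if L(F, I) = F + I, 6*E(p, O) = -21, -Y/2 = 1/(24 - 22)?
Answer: 30324119/93088 ≈ 325.76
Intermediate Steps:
Y = -1 (Y = -2/(24 - 22) = -2/2 = -2*½ = -1)
E(p, O) = -7/2 (E(p, O) = (⅙)*(-21) = -7/2)
L(330, E(-8, Y)) - 276452/372352 = (330 - 7/2) - 276452/372352 = 653/2 - 276452*1/372352 = 653/2 - 69113/93088 = 30324119/93088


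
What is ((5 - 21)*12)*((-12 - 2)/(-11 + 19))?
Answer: 336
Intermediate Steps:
((5 - 21)*12)*((-12 - 2)/(-11 + 19)) = (-16*12)*(-14/8) = -(-2688)/8 = -192*(-7/4) = 336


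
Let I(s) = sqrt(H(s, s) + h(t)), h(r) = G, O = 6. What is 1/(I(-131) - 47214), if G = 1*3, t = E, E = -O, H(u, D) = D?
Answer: -23607/1114580962 - 2*I*sqrt(2)/557290481 ≈ -2.118e-5 - 5.0753e-9*I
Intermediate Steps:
E = -6 (E = -1*6 = -6)
t = -6
G = 3
h(r) = 3
I(s) = sqrt(3 + s) (I(s) = sqrt(s + 3) = sqrt(3 + s))
1/(I(-131) - 47214) = 1/(sqrt(3 - 131) - 47214) = 1/(sqrt(-128) - 47214) = 1/(8*I*sqrt(2) - 47214) = 1/(-47214 + 8*I*sqrt(2))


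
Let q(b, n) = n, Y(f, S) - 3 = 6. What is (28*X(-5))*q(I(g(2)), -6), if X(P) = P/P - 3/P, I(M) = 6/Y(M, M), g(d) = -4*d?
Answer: -1344/5 ≈ -268.80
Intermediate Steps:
Y(f, S) = 9 (Y(f, S) = 3 + 6 = 9)
I(M) = 2/3 (I(M) = 6/9 = 6*(1/9) = 2/3)
X(P) = 1 - 3/P
(28*X(-5))*q(I(g(2)), -6) = (28*((-3 - 5)/(-5)))*(-6) = (28*(-1/5*(-8)))*(-6) = (28*(8/5))*(-6) = (224/5)*(-6) = -1344/5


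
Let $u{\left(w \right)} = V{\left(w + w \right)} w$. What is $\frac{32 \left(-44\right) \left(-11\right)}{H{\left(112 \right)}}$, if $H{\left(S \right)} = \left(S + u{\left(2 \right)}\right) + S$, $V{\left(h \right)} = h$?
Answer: $\frac{1936}{29} \approx 66.759$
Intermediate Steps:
$u{\left(w \right)} = 2 w^{2}$ ($u{\left(w \right)} = \left(w + w\right) w = 2 w w = 2 w^{2}$)
$H{\left(S \right)} = 8 + 2 S$ ($H{\left(S \right)} = \left(S + 2 \cdot 2^{2}\right) + S = \left(S + 2 \cdot 4\right) + S = \left(S + 8\right) + S = \left(8 + S\right) + S = 8 + 2 S$)
$\frac{32 \left(-44\right) \left(-11\right)}{H{\left(112 \right)}} = \frac{32 \left(-44\right) \left(-11\right)}{8 + 2 \cdot 112} = \frac{\left(-1408\right) \left(-11\right)}{8 + 224} = \frac{15488}{232} = 15488 \cdot \frac{1}{232} = \frac{1936}{29}$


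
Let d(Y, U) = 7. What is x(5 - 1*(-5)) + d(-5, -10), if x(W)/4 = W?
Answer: 47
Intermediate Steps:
x(W) = 4*W
x(5 - 1*(-5)) + d(-5, -10) = 4*(5 - 1*(-5)) + 7 = 4*(5 + 5) + 7 = 4*10 + 7 = 40 + 7 = 47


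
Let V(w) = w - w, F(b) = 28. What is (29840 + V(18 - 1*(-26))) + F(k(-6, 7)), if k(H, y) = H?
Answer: 29868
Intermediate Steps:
V(w) = 0
(29840 + V(18 - 1*(-26))) + F(k(-6, 7)) = (29840 + 0) + 28 = 29840 + 28 = 29868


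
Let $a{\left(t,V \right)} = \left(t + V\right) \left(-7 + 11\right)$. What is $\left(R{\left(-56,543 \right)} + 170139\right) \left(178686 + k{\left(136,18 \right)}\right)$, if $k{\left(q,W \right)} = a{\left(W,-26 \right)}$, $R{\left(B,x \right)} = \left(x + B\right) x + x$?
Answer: $77736464442$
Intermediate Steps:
$R{\left(B,x \right)} = x + x \left(B + x\right)$ ($R{\left(B,x \right)} = \left(B + x\right) x + x = x \left(B + x\right) + x = x + x \left(B + x\right)$)
$a{\left(t,V \right)} = 4 V + 4 t$ ($a{\left(t,V \right)} = \left(V + t\right) 4 = 4 V + 4 t$)
$k{\left(q,W \right)} = -104 + 4 W$ ($k{\left(q,W \right)} = 4 \left(-26\right) + 4 W = -104 + 4 W$)
$\left(R{\left(-56,543 \right)} + 170139\right) \left(178686 + k{\left(136,18 \right)}\right) = \left(543 \left(1 - 56 + 543\right) + 170139\right) \left(178686 + \left(-104 + 4 \cdot 18\right)\right) = \left(543 \cdot 488 + 170139\right) \left(178686 + \left(-104 + 72\right)\right) = \left(264984 + 170139\right) \left(178686 - 32\right) = 435123 \cdot 178654 = 77736464442$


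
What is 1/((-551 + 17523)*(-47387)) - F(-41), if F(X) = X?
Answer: 32974338723/804252164 ≈ 41.000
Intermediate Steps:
1/((-551 + 17523)*(-47387)) - F(-41) = 1/((-551 + 17523)*(-47387)) - 1*(-41) = -1/47387/16972 + 41 = (1/16972)*(-1/47387) + 41 = -1/804252164 + 41 = 32974338723/804252164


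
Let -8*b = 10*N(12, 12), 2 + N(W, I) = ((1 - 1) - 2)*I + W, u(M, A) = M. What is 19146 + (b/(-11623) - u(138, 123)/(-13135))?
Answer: 5845969824883/305336210 ≈ 19146.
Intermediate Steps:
N(W, I) = -2 + W - 2*I (N(W, I) = -2 + (((1 - 1) - 2)*I + W) = -2 + ((0 - 2)*I + W) = -2 + (-2*I + W) = -2 + (W - 2*I) = -2 + W - 2*I)
b = 35/2 (b = -5*(-2 + 12 - 2*12)/4 = -5*(-2 + 12 - 24)/4 = -5*(-14)/4 = -⅛*(-140) = 35/2 ≈ 17.500)
19146 + (b/(-11623) - u(138, 123)/(-13135)) = 19146 + ((35/2)/(-11623) - 1*138/(-13135)) = 19146 + ((35/2)*(-1/11623) - 138*(-1/13135)) = 19146 + (-35/23246 + 138/13135) = 19146 + 2748223/305336210 = 5845969824883/305336210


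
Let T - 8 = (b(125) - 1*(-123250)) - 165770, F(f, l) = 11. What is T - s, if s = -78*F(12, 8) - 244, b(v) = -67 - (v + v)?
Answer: -41727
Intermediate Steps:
b(v) = -67 - 2*v
s = -1102 (s = -78*11 - 244 = -858 - 244 = -1102)
T = -42829 (T = 8 + (((-67 - 2*125) - 1*(-123250)) - 165770) = 8 + (((-67 - 250) + 123250) - 165770) = 8 + ((-317 + 123250) - 165770) = 8 + (122933 - 165770) = 8 - 42837 = -42829)
T - s = -42829 - 1*(-1102) = -42829 + 1102 = -41727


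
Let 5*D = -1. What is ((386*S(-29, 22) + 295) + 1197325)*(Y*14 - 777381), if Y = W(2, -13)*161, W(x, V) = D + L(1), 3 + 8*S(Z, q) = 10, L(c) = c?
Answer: -18582188724759/20 ≈ -9.2911e+11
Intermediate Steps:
D = -⅕ (D = (⅕)*(-1) = -⅕ ≈ -0.20000)
S(Z, q) = 7/8 (S(Z, q) = -3/8 + (⅛)*10 = -3/8 + 5/4 = 7/8)
W(x, V) = ⅘ (W(x, V) = -⅕ + 1 = ⅘)
Y = 644/5 (Y = (⅘)*161 = 644/5 ≈ 128.80)
((386*S(-29, 22) + 295) + 1197325)*(Y*14 - 777381) = ((386*(7/8) + 295) + 1197325)*((644/5)*14 - 777381) = ((1351/4 + 295) + 1197325)*(9016/5 - 777381) = (2531/4 + 1197325)*(-3877889/5) = (4791831/4)*(-3877889/5) = -18582188724759/20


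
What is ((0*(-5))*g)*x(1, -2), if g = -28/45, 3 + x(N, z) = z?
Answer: 0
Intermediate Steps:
x(N, z) = -3 + z
g = -28/45 (g = -28*1/45 = -28/45 ≈ -0.62222)
((0*(-5))*g)*x(1, -2) = ((0*(-5))*(-28/45))*(-3 - 2) = (0*(-28/45))*(-5) = 0*(-5) = 0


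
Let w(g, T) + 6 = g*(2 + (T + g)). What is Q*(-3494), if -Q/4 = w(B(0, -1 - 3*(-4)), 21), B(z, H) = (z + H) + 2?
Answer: 6456912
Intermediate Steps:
B(z, H) = 2 + H + z (B(z, H) = (H + z) + 2 = 2 + H + z)
w(g, T) = -6 + g*(2 + T + g) (w(g, T) = -6 + g*(2 + (T + g)) = -6 + g*(2 + T + g))
Q = -1848 (Q = -4*(-6 + (2 + (-1 - 3*(-4)) + 0)² + 2*(2 + (-1 - 3*(-4)) + 0) + 21*(2 + (-1 - 3*(-4)) + 0)) = -4*(-6 + (2 + (-1 + 12) + 0)² + 2*(2 + (-1 + 12) + 0) + 21*(2 + (-1 + 12) + 0)) = -4*(-6 + (2 + 11 + 0)² + 2*(2 + 11 + 0) + 21*(2 + 11 + 0)) = -4*(-6 + 13² + 2*13 + 21*13) = -4*(-6 + 169 + 26 + 273) = -4*462 = -1848)
Q*(-3494) = -1848*(-3494) = 6456912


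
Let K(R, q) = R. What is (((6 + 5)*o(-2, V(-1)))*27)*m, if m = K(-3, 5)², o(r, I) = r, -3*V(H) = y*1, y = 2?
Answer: -5346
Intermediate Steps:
V(H) = -⅔ (V(H) = -2/3 = -⅓*2 = -⅔)
m = 9 (m = (-3)² = 9)
(((6 + 5)*o(-2, V(-1)))*27)*m = (((6 + 5)*(-2))*27)*9 = ((11*(-2))*27)*9 = -22*27*9 = -594*9 = -5346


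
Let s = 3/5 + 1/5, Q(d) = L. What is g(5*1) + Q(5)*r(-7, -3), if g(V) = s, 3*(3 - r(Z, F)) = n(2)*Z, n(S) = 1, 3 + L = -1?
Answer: -308/15 ≈ -20.533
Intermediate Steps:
L = -4 (L = -3 - 1 = -4)
Q(d) = -4
r(Z, F) = 3 - Z/3
s = ⅘ (s = 3*(⅕) + 1*(⅕) = ⅗ + ⅕ = ⅘ ≈ 0.80000)
g(V) = ⅘
g(5*1) + Q(5)*r(-7, -3) = ⅘ - 4*(3 - ⅓*(-7)) = ⅘ - 4*(3 + 7/3) = ⅘ - 4*16/3 = ⅘ - 64/3 = -308/15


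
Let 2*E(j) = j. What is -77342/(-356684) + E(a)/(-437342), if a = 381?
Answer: 16878478331/77996446964 ≈ 0.21640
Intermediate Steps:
E(j) = j/2
-77342/(-356684) + E(a)/(-437342) = -77342/(-356684) + ((½)*381)/(-437342) = -77342*(-1/356684) + (381/2)*(-1/437342) = 38671/178342 - 381/874684 = 16878478331/77996446964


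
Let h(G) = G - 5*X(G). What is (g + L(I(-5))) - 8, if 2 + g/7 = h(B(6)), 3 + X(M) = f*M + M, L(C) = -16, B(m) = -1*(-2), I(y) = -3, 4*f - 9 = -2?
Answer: -223/2 ≈ -111.50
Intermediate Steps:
f = 7/4 (f = 9/4 + (¼)*(-2) = 9/4 - ½ = 7/4 ≈ 1.7500)
B(m) = 2
X(M) = -3 + 11*M/4 (X(M) = -3 + (7*M/4 + M) = -3 + 11*M/4)
h(G) = 15 - 51*G/4 (h(G) = G - 5*(-3 + 11*G/4) = G + (15 - 55*G/4) = 15 - 51*G/4)
g = -175/2 (g = -14 + 7*(15 - 51/4*2) = -14 + 7*(15 - 51/2) = -14 + 7*(-21/2) = -14 - 147/2 = -175/2 ≈ -87.500)
(g + L(I(-5))) - 8 = (-175/2 - 16) - 8 = -207/2 - 8 = -223/2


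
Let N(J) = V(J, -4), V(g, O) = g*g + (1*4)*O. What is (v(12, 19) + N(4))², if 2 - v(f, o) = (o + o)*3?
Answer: 12544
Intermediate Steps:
V(g, O) = g² + 4*O
N(J) = -16 + J² (N(J) = J² + 4*(-4) = J² - 16 = -16 + J²)
v(f, o) = 2 - 6*o (v(f, o) = 2 - (o + o)*3 = 2 - 2*o*3 = 2 - 6*o)
(v(12, 19) + N(4))² = ((2 - 6*19) + (-16 + 4²))² = ((2 - 114) + (-16 + 16))² = (-112 + 0)² = (-112)² = 12544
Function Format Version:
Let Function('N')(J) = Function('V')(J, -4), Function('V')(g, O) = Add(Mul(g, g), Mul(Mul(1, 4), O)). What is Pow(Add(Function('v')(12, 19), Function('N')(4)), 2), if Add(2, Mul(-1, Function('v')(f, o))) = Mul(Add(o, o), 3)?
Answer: 12544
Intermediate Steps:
Function('V')(g, O) = Add(Pow(g, 2), Mul(4, O))
Function('N')(J) = Add(-16, Pow(J, 2)) (Function('N')(J) = Add(Pow(J, 2), Mul(4, -4)) = Add(Pow(J, 2), -16) = Add(-16, Pow(J, 2)))
Function('v')(f, o) = Add(2, Mul(-6, o)) (Function('v')(f, o) = Add(2, Mul(-1, Mul(Add(o, o), 3))) = Add(2, Mul(-1, Mul(Mul(2, o), 3))) = Add(2, Mul(-1, Mul(6, o))) = Add(2, Mul(-6, o)))
Pow(Add(Function('v')(12, 19), Function('N')(4)), 2) = Pow(Add(Add(2, Mul(-6, 19)), Add(-16, Pow(4, 2))), 2) = Pow(Add(Add(2, -114), Add(-16, 16)), 2) = Pow(Add(-112, 0), 2) = Pow(-112, 2) = 12544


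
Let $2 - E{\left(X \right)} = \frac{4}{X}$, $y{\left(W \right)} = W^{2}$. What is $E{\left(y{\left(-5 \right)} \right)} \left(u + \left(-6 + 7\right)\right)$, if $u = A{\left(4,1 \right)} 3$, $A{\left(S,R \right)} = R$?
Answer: $\frac{184}{25} \approx 7.36$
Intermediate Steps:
$u = 3$ ($u = 1 \cdot 3 = 3$)
$E{\left(X \right)} = 2 - \frac{4}{X}$
$E{\left(y{\left(-5 \right)} \right)} \left(u + \left(-6 + 7\right)\right) = \left(2 - \frac{4}{\left(-5\right)^{2}}\right) \left(3 + \left(-6 + 7\right)\right) = \left(2 - \frac{4}{25}\right) \left(3 + 1\right) = \left(2 - \frac{4}{25}\right) 4 = \frac{46}{25} \cdot 4 = \frac{184}{25}$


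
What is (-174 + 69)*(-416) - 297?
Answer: 43383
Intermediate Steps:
(-174 + 69)*(-416) - 297 = -105*(-416) - 297 = 43680 - 297 = 43383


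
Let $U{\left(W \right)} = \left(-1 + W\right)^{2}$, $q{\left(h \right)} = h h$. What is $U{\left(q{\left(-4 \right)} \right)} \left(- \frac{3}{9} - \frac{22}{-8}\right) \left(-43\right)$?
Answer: $- \frac{93525}{4} \approx -23381.0$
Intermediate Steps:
$q{\left(h \right)} = h^{2}$
$U{\left(q{\left(-4 \right)} \right)} \left(- \frac{3}{9} - \frac{22}{-8}\right) \left(-43\right) = \left(-1 + \left(-4\right)^{2}\right)^{2} \left(- \frac{3}{9} - \frac{22}{-8}\right) \left(-43\right) = \left(-1 + 16\right)^{2} \left(\left(-3\right) \frac{1}{9} - - \frac{11}{4}\right) \left(-43\right) = 15^{2} \left(- \frac{1}{3} + \frac{11}{4}\right) \left(-43\right) = 225 \cdot \frac{29}{12} \left(-43\right) = \frac{2175}{4} \left(-43\right) = - \frac{93525}{4}$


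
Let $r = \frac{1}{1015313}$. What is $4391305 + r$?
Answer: $\frac{4458549053466}{1015313} \approx 4.3913 \cdot 10^{6}$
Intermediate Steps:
$r = \frac{1}{1015313} \approx 9.8492 \cdot 10^{-7}$
$4391305 + r = 4391305 + \frac{1}{1015313} = \frac{4458549053466}{1015313}$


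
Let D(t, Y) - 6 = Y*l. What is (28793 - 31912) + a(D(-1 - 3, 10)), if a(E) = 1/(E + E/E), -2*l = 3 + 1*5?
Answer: -102928/33 ≈ -3119.0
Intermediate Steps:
l = -4 (l = -(3 + 1*5)/2 = -(3 + 5)/2 = -½*8 = -4)
D(t, Y) = 6 - 4*Y (D(t, Y) = 6 + Y*(-4) = 6 - 4*Y)
a(E) = 1/(1 + E) (a(E) = 1/(E + 1) = 1/(1 + E))
(28793 - 31912) + a(D(-1 - 3, 10)) = (28793 - 31912) + 1/(1 + (6 - 4*10)) = -3119 + 1/(1 + (6 - 40)) = -3119 + 1/(1 - 34) = -3119 + 1/(-33) = -3119 - 1/33 = -102928/33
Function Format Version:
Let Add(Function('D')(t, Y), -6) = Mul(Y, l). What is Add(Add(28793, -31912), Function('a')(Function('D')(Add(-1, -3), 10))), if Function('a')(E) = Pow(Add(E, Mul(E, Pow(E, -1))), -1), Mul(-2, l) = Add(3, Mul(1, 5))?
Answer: Rational(-102928, 33) ≈ -3119.0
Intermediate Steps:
l = -4 (l = Mul(Rational(-1, 2), Add(3, Mul(1, 5))) = Mul(Rational(-1, 2), Add(3, 5)) = Mul(Rational(-1, 2), 8) = -4)
Function('D')(t, Y) = Add(6, Mul(-4, Y)) (Function('D')(t, Y) = Add(6, Mul(Y, -4)) = Add(6, Mul(-4, Y)))
Function('a')(E) = Pow(Add(1, E), -1) (Function('a')(E) = Pow(Add(E, 1), -1) = Pow(Add(1, E), -1))
Add(Add(28793, -31912), Function('a')(Function('D')(Add(-1, -3), 10))) = Add(Add(28793, -31912), Pow(Add(1, Add(6, Mul(-4, 10))), -1)) = Add(-3119, Pow(Add(1, Add(6, -40)), -1)) = Add(-3119, Pow(Add(1, -34), -1)) = Add(-3119, Pow(-33, -1)) = Add(-3119, Rational(-1, 33)) = Rational(-102928, 33)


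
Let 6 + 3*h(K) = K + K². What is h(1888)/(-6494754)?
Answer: -1783213/9742131 ≈ -0.18304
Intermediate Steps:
h(K) = -2 + K/3 + K²/3 (h(K) = -2 + (K + K²)/3 = -2 + (K/3 + K²/3) = -2 + K/3 + K²/3)
h(1888)/(-6494754) = (-2 + (⅓)*1888 + (⅓)*1888²)/(-6494754) = (-2 + 1888/3 + (⅓)*3564544)*(-1/6494754) = (-2 + 1888/3 + 3564544/3)*(-1/6494754) = (3566426/3)*(-1/6494754) = -1783213/9742131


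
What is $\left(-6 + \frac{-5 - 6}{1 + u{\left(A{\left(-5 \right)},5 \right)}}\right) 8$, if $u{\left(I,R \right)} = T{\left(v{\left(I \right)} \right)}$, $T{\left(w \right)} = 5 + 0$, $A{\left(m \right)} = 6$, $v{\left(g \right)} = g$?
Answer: $- \frac{188}{3} \approx -62.667$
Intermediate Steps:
$T{\left(w \right)} = 5$
$u{\left(I,R \right)} = 5$
$\left(-6 + \frac{-5 - 6}{1 + u{\left(A{\left(-5 \right)},5 \right)}}\right) 8 = \left(-6 + \frac{-5 - 6}{1 + 5}\right) 8 = \left(-6 - \frac{11}{6}\right) 8 = \left(- \frac{47}{6}\right) 8 = - \frac{188}{3}$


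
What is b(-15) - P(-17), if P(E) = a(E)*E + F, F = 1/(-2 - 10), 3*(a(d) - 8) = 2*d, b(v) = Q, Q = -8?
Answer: -775/12 ≈ -64.583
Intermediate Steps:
b(v) = -8
a(d) = 8 + 2*d/3 (a(d) = 8 + (2*d)/3 = 8 + 2*d/3)
F = -1/12 (F = 1/(-12) = -1/12 ≈ -0.083333)
P(E) = -1/12 + E*(8 + 2*E/3) (P(E) = (8 + 2*E/3)*E - 1/12 = E*(8 + 2*E/3) - 1/12 = -1/12 + E*(8 + 2*E/3))
b(-15) - P(-17) = -8 - (-1/12 + (⅔)*(-17)*(12 - 17)) = -8 - (-1/12 + (⅔)*(-17)*(-5)) = -8 - (-1/12 + 170/3) = -8 - 1*679/12 = -8 - 679/12 = -775/12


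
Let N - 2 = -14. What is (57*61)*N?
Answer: -41724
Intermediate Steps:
N = -12 (N = 2 - 14 = -12)
(57*61)*N = (57*61)*(-12) = 3477*(-12) = -41724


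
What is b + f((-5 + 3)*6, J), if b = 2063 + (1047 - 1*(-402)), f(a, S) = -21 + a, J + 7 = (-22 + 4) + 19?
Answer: 3479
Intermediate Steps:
J = -6 (J = -7 + ((-22 + 4) + 19) = -7 + (-18 + 19) = -7 + 1 = -6)
b = 3512 (b = 2063 + (1047 + 402) = 2063 + 1449 = 3512)
b + f((-5 + 3)*6, J) = 3512 + (-21 + (-5 + 3)*6) = 3512 + (-21 - 2*6) = 3512 + (-21 - 12) = 3512 - 33 = 3479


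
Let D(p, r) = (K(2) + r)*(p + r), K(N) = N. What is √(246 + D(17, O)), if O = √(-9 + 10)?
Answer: 10*√3 ≈ 17.320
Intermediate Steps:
O = 1 (O = √1 = 1)
D(p, r) = (2 + r)*(p + r)
√(246 + D(17, O)) = √(246 + (1² + 2*17 + 2*1 + 17*1)) = √(246 + (1 + 34 + 2 + 17)) = √(246 + 54) = √300 = 10*√3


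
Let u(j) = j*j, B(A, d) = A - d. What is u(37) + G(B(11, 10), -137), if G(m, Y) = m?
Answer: 1370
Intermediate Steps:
u(j) = j²
u(37) + G(B(11, 10), -137) = 37² + (11 - 1*10) = 1369 + (11 - 10) = 1369 + 1 = 1370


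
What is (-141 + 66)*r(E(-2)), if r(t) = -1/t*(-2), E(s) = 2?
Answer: -75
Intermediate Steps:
r(t) = 2/t
(-141 + 66)*r(E(-2)) = (-141 + 66)*(2/2) = -150/2 = -75*1 = -75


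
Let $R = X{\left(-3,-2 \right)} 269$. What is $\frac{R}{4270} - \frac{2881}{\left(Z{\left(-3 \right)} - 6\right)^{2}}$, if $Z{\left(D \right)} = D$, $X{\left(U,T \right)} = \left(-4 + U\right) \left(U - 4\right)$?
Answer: $- \frac{1604887}{49410} \approx -32.481$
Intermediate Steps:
$X{\left(U,T \right)} = \left(-4 + U\right)^{2}$ ($X{\left(U,T \right)} = \left(-4 + U\right) \left(-4 + U\right) = \left(-4 + U\right)^{2}$)
$R = 13181$ ($R = \left(-4 - 3\right)^{2} \cdot 269 = \left(-7\right)^{2} \cdot 269 = 49 \cdot 269 = 13181$)
$\frac{R}{4270} - \frac{2881}{\left(Z{\left(-3 \right)} - 6\right)^{2}} = \frac{13181}{4270} - \frac{2881}{\left(-3 - 6\right)^{2}} = 13181 \cdot \frac{1}{4270} - \frac{2881}{\left(-9\right)^{2}} = \frac{1883}{610} - \frac{2881}{81} = - \frac{1604887}{49410}$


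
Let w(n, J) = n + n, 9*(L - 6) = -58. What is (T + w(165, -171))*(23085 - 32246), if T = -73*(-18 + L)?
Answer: -138221168/9 ≈ -1.5358e+7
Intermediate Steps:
L = -4/9 (L = 6 + (1/9)*(-58) = 6 - 58/9 = -4/9 ≈ -0.44444)
w(n, J) = 2*n
T = 12118/9 (T = -73*(-18 - 4/9) = -73*(-166/9) = 12118/9 ≈ 1346.4)
(T + w(165, -171))*(23085 - 32246) = (12118/9 + 2*165)*(23085 - 32246) = (12118/9 + 330)*(-9161) = (15088/9)*(-9161) = -138221168/9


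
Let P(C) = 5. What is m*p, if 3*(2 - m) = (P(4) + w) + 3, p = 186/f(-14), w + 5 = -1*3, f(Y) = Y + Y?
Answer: -93/7 ≈ -13.286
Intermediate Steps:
f(Y) = 2*Y
w = -8 (w = -5 - 1*3 = -5 - 3 = -8)
p = -93/14 (p = 186/((2*(-14))) = 186/(-28) = 186*(-1/28) = -93/14 ≈ -6.6429)
m = 2 (m = 2 - ((5 - 8) + 3)/3 = 2 - (-3 + 3)/3 = 2 - ⅓*0 = 2 + 0 = 2)
m*p = 2*(-93/14) = -93/7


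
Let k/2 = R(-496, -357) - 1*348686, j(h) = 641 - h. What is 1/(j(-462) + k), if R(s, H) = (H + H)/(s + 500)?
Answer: -1/696626 ≈ -1.4355e-6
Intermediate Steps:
R(s, H) = 2*H/(500 + s) (R(s, H) = (2*H)/(500 + s) = 2*H/(500 + s))
k = -697729 (k = 2*(2*(-357)/(500 - 496) - 1*348686) = 2*(2*(-357)/4 - 348686) = 2*(2*(-357)*(¼) - 348686) = 2*(-357/2 - 348686) = 2*(-697729/2) = -697729)
1/(j(-462) + k) = 1/((641 - 1*(-462)) - 697729) = 1/((641 + 462) - 697729) = 1/(1103 - 697729) = 1/(-696626) = -1/696626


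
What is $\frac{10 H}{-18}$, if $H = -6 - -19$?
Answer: $- \frac{65}{9} \approx -7.2222$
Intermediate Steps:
$H = 13$ ($H = -6 + 19 = 13$)
$\frac{10 H}{-18} = \frac{10 \cdot 13}{-18} = 130 \left(- \frac{1}{18}\right) = - \frac{65}{9}$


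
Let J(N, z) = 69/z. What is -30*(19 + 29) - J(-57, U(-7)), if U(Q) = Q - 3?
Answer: -14331/10 ≈ -1433.1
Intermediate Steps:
U(Q) = -3 + Q
-30*(19 + 29) - J(-57, U(-7)) = -30*(19 + 29) - 69/(-3 - 7) = -30*48 - 69/(-10) = -1440 - 69*(-1)/10 = -1440 - 1*(-69/10) = -1440 + 69/10 = -14331/10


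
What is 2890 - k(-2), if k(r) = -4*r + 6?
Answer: 2876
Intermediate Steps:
k(r) = 6 - 4*r
2890 - k(-2) = 2890 - (6 - 4*(-2)) = 2890 - (6 + 8) = 2890 - 1*14 = 2890 - 14 = 2876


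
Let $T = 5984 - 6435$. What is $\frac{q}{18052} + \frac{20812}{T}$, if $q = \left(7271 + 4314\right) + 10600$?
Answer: $- \frac{33244799}{740132} \approx -44.917$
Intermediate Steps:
$q = 22185$ ($q = 11585 + 10600 = 22185$)
$T = -451$
$\frac{q}{18052} + \frac{20812}{T} = \frac{22185}{18052} + \frac{20812}{-451} = 22185 \cdot \frac{1}{18052} + 20812 \left(- \frac{1}{451}\right) = \frac{22185}{18052} - \frac{1892}{41} = - \frac{33244799}{740132}$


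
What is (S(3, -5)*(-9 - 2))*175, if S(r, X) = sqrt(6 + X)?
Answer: -1925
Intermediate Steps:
(S(3, -5)*(-9 - 2))*175 = (sqrt(6 - 5)*(-9 - 2))*175 = (sqrt(1)*(-11))*175 = (1*(-11))*175 = -11*175 = -1925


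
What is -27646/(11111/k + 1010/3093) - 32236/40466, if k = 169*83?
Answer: -24268967556617672/981980187169 ≈ -24714.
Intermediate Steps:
k = 14027
-27646/(11111/k + 1010/3093) - 32236/40466 = -27646/(11111/14027 + 1010/3093) - 32236/40466 = -27646/(11111*(1/14027) + 1010*(1/3093)) - 32236*1/40466 = -27646/(11111/14027 + 1010/3093) - 16118/20233 = -27646/48533593/43385511 - 16118/20233 = -27646*43385511/48533593 - 16118/20233 = -1199435837106/48533593 - 16118/20233 = -24268967556617672/981980187169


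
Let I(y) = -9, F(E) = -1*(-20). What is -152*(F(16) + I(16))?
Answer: -1672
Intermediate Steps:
F(E) = 20
-152*(F(16) + I(16)) = -152*(20 - 9) = -152*11 = -1672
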